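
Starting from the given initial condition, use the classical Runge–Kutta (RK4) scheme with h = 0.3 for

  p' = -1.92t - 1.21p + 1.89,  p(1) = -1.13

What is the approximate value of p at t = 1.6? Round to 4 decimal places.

-0.8349

RK4: k1 = f(t_n, p_n); k2 = f(t_n + h/2, p_n + (h/2)·k1); k3 = f(t_n + h/2, p_n + (h/2)·k2); k4 = f(t_n + h, p_n + h·k3); p_{n+1} = p_n + (h/6)·(k1 + 2k2 + 2k3 + k4).
t=1.000000, p=-1.130000:
  k1 = f(1.000000, -1.130000) = 1.337300
  k2 = f(1.150000, -0.929405) = 0.806580
  k3 = f(1.150000, -1.009013) = 0.902906
  k4 = f(1.300000, -0.859128) = 0.433545
  p ← -1.130000 + (0.3/6)·(k1 + 2k2 + 2k3 + k4) = -0.870509
t=1.300000, p=-0.870509:
  k1 = f(1.300000, -0.870509) = 0.447316
  k2 = f(1.450000, -0.803412) = 0.078128
  k3 = f(1.450000, -0.858790) = 0.145136
  k4 = f(1.600000, -0.826968) = -0.181368
  p ← -0.870509 + (0.3/6)·(k1 + 2k2 + 2k3 + k4) = -0.834885
p(1.6) ≈ -0.8349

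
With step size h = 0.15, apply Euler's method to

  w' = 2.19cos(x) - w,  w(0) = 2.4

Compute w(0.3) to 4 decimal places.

2.3380

Euler: w_{n+1} = w_n + h·f(x_n, w_n).
x=0.000000, w=2.400000: f=-0.210000 → w ← 2.400000 + 0.15·(-0.210000) = 2.368500
x=0.150000, w=2.368500: f=-0.203091 → w ← 2.368500 + 0.15·(-0.203091) = 2.338036
w(0.3) ≈ 2.3380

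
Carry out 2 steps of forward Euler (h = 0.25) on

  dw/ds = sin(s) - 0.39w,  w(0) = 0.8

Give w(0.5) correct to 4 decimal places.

Euler: w_{n+1} = w_n + h·f(s_n, w_n).
s=0.000000, w=0.800000: f=-0.312000 → w ← 0.800000 + 0.25·(-0.312000) = 0.722000
s=0.250000, w=0.722000: f=-0.034176 → w ← 0.722000 + 0.25·(-0.034176) = 0.713456
w(0.5) ≈ 0.7135

0.7135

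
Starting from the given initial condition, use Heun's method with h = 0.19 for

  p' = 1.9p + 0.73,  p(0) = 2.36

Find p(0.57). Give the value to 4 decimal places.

Heun: k1 = f(t_n, p_n); k2 = f(t_n + h, p_n + h·k1); p_{n+1} = p_n + (h/2)·(k1 + k2).
t=0.000000, p=2.360000:
  k1 = f(0.000000, 2.360000) = 5.214000
  k2 = f(0.190000, 3.350660) = 7.096254
  p ← 2.360000 + (0.19/2)·(5.214000 + 7.096254) = 3.529474
t=0.190000, p=3.529474:
  k1 = f(0.190000, 3.529474) = 7.436001
  k2 = f(0.380000, 4.942314) = 10.120397
  p ← 3.529474 + (0.19/2)·(7.436001 + 10.120397) = 5.197332
t=0.380000, p=5.197332:
  k1 = f(0.380000, 5.197332) = 10.604931
  k2 = f(0.570000, 7.212269) = 14.433311
  p ← 5.197332 + (0.19/2)·(10.604931 + 14.433311) = 7.575965
p(0.57) ≈ 7.5760

7.5760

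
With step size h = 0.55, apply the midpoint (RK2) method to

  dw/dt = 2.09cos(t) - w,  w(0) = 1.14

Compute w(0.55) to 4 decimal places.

Midpoint: k1 = f(t_n, w_n); k2 = f(t_n + h/2, w_n + (h/2)·k1); w_{n+1} = w_n + h·k2.
t=0.000000, w=1.140000:
  k1 = f(0.000000, 1.140000) = 0.950000
  k2 = f(0.275000, 1.401250) = 0.610219
  w ← 1.140000 + 0.55·0.610219 = 1.475620
w(0.55) ≈ 1.4756

1.4756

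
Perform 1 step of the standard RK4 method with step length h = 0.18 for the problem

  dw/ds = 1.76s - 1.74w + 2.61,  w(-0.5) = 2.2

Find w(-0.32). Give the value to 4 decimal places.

RK4: k1 = f(s_n, w_n); k2 = f(s_n + h/2, w_n + (h/2)·k1); k3 = f(s_n + h/2, w_n + (h/2)·k2); k4 = f(s_n + h, w_n + h·k3); w_{n+1} = w_n + (h/6)·(k1 + 2k2 + 2k3 + k4).
s=-0.500000, w=2.200000:
  k1 = f(-0.500000, 2.200000) = -2.098000
  k2 = f(-0.410000, 2.011180) = -1.611053
  k3 = f(-0.410000, 2.055005) = -1.687309
  k4 = f(-0.320000, 1.896284) = -1.252735
  w ← 2.200000 + (0.18/6)·(k1 + 2k2 + 2k3 + k4) = 1.901576
w(-0.32) ≈ 1.9016

1.9016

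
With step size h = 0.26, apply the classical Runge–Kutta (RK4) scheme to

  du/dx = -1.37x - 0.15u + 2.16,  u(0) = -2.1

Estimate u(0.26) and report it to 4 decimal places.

-1.5146

RK4: k1 = f(x_n, u_n); k2 = f(x_n + h/2, u_n + (h/2)·k1); k3 = f(x_n + h/2, u_n + (h/2)·k2); k4 = f(x_n + h, u_n + h·k3); u_{n+1} = u_n + (h/6)·(k1 + 2k2 + 2k3 + k4).
x=0.000000, u=-2.100000:
  k1 = f(0.000000, -2.100000) = 2.475000
  k2 = f(0.130000, -1.778250) = 2.248638
  k3 = f(0.130000, -1.807677) = 2.253052
  k4 = f(0.260000, -1.514207) = 2.030931
  u ← -2.100000 + (0.26/6)·(k1 + 2k2 + 2k3 + k4) = -1.514597
u(0.26) ≈ -1.5146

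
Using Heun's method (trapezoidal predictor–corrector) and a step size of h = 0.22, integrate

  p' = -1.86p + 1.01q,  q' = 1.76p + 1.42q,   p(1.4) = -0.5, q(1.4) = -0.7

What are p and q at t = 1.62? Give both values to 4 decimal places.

-0.5068, -1.1672

Heun on (p,q): k1 = f(t_n, state_n); k2 = f(t_n + h, state_n + h·k1); state_{n+1} = state_n + (h/2)·(k1 + k2).
1.400000: (-0.500000, -0.700000)
  k1 = (0.223000, -1.874000)
  predictor → (-0.450940, -1.112280)
  k2 = (-0.284654, -2.373092)
  → (-0.506782, -1.167180)
(p(1.62), q(1.62)) ≈ (-0.5068, -1.1672)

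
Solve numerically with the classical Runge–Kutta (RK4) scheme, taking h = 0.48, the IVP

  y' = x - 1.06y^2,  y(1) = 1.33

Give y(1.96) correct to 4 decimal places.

RK4: k1 = f(x_n, y_n); k2 = f(x_n + h/2, y_n + (h/2)·k1); k3 = f(x_n + h/2, y_n + (h/2)·k2); k4 = f(x_n + h, y_n + h·k3); y_{n+1} = y_n + (h/6)·(k1 + 2k2 + 2k3 + k4).
x=1.000000, y=1.330000:
  k1 = f(1.000000, 1.330000) = -0.875034
  k2 = f(1.240000, 1.119992) = -0.089645
  k3 = f(1.240000, 1.308485) = -0.574862
  k4 = f(1.480000, 1.054066) = 0.302281
  y ← 1.330000 + (0.48/6)·(k1 + 2k2 + 2k3 + k4) = 1.177859
x=1.480000, y=1.177859:
  k1 = f(1.480000, 1.177859) = 0.009408
  k2 = f(1.720000, 1.180117) = 0.243764
  k3 = f(1.720000, 1.236362) = 0.099693
  k4 = f(1.960000, 1.225711) = 0.367489
  y ← 1.177859 + (0.48/6)·(k1 + 2k2 + 2k3 + k4) = 1.262964
y(1.96) ≈ 1.2630

1.2630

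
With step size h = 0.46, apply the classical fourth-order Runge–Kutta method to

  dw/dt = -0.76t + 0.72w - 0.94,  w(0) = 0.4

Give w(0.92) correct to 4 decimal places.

RK4: k1 = f(t_n, w_n); k2 = f(t_n + h/2, w_n + (h/2)·k1); k3 = f(t_n + h/2, w_n + (h/2)·k2); k4 = f(t_n + h, w_n + h·k3); w_{n+1} = w_n + (h/6)·(k1 + 2k2 + 2k3 + k4).
t=0.000000, w=0.400000:
  k1 = f(0.000000, 0.400000) = -0.652000
  k2 = f(0.230000, 0.250040) = -0.934771
  k3 = f(0.230000, 0.185003) = -0.981598
  k4 = f(0.460000, -0.051535) = -1.326705
  w ← 0.400000 + (0.46/6)·(k1 + 2k2 + 2k3 + k4) = -0.045544
t=0.460000, w=-0.045544:
  k1 = f(0.460000, -0.045544) = -1.322392
  k2 = f(0.690000, -0.349694) = -1.716180
  k3 = f(0.690000, -0.440265) = -1.781391
  k4 = f(0.920000, -0.864984) = -2.261988
  w ← -0.045544 + (0.46/6)·(k1 + 2k2 + 2k3 + k4) = -0.856641
w(0.92) ≈ -0.8566

-0.8566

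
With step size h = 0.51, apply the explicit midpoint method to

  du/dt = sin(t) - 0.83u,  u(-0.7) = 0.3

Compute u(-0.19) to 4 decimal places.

0.0499

Midpoint: k1 = f(t_n, u_n); k2 = f(t_n + h/2, u_n + (h/2)·k1); u_{n+1} = u_n + h·k2.
t=-0.700000, u=0.300000:
  k1 = f(-0.700000, 0.300000) = -0.893218
  k2 = f(-0.445000, 0.072229) = -0.490408
  u ← 0.300000 + 0.51·(-0.490408) = 0.049892
u(-0.19) ≈ 0.0499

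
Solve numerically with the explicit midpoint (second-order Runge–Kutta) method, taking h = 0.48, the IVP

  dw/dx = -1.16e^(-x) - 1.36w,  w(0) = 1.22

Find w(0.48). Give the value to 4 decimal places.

Midpoint: k1 = f(x_n, w_n); k2 = f(x_n + h/2, w_n + (h/2)·k1); w_{n+1} = w_n + h·k2.
x=0.000000, w=1.220000:
  k1 = f(0.000000, 1.220000) = -2.819200
  k2 = f(0.240000, 0.543392) = -1.651501
  w ← 1.220000 + 0.48·(-1.651501) = 0.427279
w(0.48) ≈ 0.4273

0.4273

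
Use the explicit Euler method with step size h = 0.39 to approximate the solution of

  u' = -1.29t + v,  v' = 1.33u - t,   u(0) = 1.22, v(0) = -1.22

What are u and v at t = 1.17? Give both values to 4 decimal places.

Euler on (u,v): u_{n+1} = u_n + h·u', v_{n+1} = v_n + h·v'.
0.000000: (1.220000, -1.220000); f=(-1.220000, 1.622600) → (0.744200, -0.587186)
0.390000: (0.744200, -0.587186); f=(-1.090286, 0.599786) → (0.318988, -0.353269)
0.780000: (0.318988, -0.353269); f=(-1.359469, -0.355745) → (-0.211205, -0.492010)
(u(1.17), v(1.17)) ≈ (-0.2112, -0.4920)

-0.2112, -0.4920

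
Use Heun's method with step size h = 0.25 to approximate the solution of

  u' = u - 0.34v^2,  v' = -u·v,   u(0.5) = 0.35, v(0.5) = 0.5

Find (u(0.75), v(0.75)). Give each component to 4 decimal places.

Heun on (u,v): k1 = f(t_n, state_n); k2 = f(t_n + h, state_n + h·k1); state_{n+1} = state_n + (h/2)·(k1 + k2).
0.500000: (0.350000, 0.500000)
  k1 = (0.265000, -0.175000)
  predictor → (0.416250, 0.456250)
  k2 = (0.345474, -0.189914)
  → (0.426309, 0.454386)
(u(0.75), v(0.75)) ≈ (0.4263, 0.4544)

0.4263, 0.4544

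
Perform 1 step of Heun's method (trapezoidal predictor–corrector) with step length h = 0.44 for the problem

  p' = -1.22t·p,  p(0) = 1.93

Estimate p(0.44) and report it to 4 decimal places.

1.7021

Heun: k1 = f(t_n, p_n); k2 = f(t_n + h, p_n + h·k1); p_{n+1} = p_n + (h/2)·(k1 + k2).
t=0.000000, p=1.930000:
  k1 = f(0.000000, 1.930000) = 0.000000
  k2 = f(0.440000, 1.930000) = -1.036024
  p ← 1.930000 + (0.44/2)·(0.000000 + (-1.036024)) = 1.702075
p(0.44) ≈ 1.7021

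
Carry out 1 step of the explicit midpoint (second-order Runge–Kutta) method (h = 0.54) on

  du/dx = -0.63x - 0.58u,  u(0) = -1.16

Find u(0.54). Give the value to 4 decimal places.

Midpoint: k1 = f(x_n, u_n); k2 = f(x_n + h/2, u_n + (h/2)·k1); u_{n+1} = u_n + h·k2.
x=0.000000, u=-1.160000:
  k1 = f(0.000000, -1.160000) = 0.672800
  k2 = f(0.270000, -0.978344) = 0.397340
  u ← -1.160000 + 0.54·0.397340 = -0.945437
u(0.54) ≈ -0.9454

-0.9454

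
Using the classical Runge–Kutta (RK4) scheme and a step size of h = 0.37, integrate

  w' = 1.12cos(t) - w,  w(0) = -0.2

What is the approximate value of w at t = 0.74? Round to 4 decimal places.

0.4284

RK4: k1 = f(t_n, w_n); k2 = f(t_n + h/2, w_n + (h/2)·k1); k3 = f(t_n + h/2, w_n + (h/2)·k2); k4 = f(t_n + h, w_n + h·k3); w_{n+1} = w_n + (h/6)·(k1 + 2k2 + 2k3 + k4).
t=0.000000, w=-0.200000:
  k1 = f(0.000000, -0.200000) = 1.320000
  k2 = f(0.185000, 0.044200) = 1.056689
  k3 = f(0.185000, -0.004513) = 1.105401
  k4 = f(0.370000, 0.208998) = 0.835208
  w ← -0.200000 + (0.37/6)·(k1 + 2k2 + 2k3 + k4) = 0.199562
t=0.370000, w=0.199562:
  k1 = f(0.370000, 0.199562) = 0.844644
  k2 = f(0.555000, 0.355821) = 0.596067
  k3 = f(0.555000, 0.309835) = 0.642054
  k4 = f(0.740000, 0.437122) = 0.389963
  w ← 0.199562 + (0.37/6)·(k1 + 2k2 + 2k3 + k4) = 0.428398
w(0.74) ≈ 0.4284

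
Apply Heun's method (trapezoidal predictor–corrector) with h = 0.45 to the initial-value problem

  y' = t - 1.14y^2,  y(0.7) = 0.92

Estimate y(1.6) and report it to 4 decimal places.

1.0808

Heun: k1 = f(t_n, y_n); k2 = f(t_n + h, y_n + h·k1); y_{n+1} = y_n + (h/2)·(k1 + k2).
t=0.700000, y=0.920000:
  k1 = f(0.700000, 0.920000) = -0.264896
  k2 = f(1.150000, 0.800797) = 0.418946
  y ← 0.920000 + (0.45/2)·(-0.264896 + 0.418946) = 0.954661
t=1.150000, y=0.954661:
  k1 = f(1.150000, 0.954661) = 0.111029
  k2 = f(1.600000, 1.004624) = 0.449432
  y ← 0.954661 + (0.45/2)·(0.111029 + 0.449432) = 1.080765
y(1.6) ≈ 1.0808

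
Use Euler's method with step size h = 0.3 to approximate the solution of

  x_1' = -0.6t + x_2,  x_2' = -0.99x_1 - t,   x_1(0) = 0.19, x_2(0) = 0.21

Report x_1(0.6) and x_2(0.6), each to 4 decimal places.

Euler on (x_1,x_2): x_1_{n+1} = x_1_n + h·x_1', x_2_{n+1} = x_2_n + h·x_2'.
0.000000: (0.190000, 0.210000); f=(0.210000, -0.188100) → (0.253000, 0.153570)
0.300000: (0.253000, 0.153570); f=(-0.026430, -0.550470) → (0.245071, -0.011571)
(x_1(0.6), x_2(0.6)) ≈ (0.2451, -0.0116)

0.2451, -0.0116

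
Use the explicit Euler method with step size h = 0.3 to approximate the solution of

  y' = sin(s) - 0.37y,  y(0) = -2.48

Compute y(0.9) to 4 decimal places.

Euler: y_{n+1} = y_n + h·f(s_n, y_n).
s=0.000000, y=-2.480000: f=0.917600 → y ← -2.480000 + 0.3·0.917600 = -2.204720
s=0.300000, y=-2.204720: f=1.111267 → y ← -2.204720 + 0.3·1.111267 = -1.871340
s=0.600000, y=-1.871340: f=1.257038 → y ← -1.871340 + 0.3·1.257038 = -1.494229
y(0.9) ≈ -1.4942

-1.4942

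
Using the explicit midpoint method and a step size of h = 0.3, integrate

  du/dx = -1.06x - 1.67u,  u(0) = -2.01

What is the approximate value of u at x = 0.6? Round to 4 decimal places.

-0.9329

Midpoint: k1 = f(x_n, u_n); k2 = f(x_n + h/2, u_n + (h/2)·k1); u_{n+1} = u_n + h·k2.
x=0.000000, u=-2.010000:
  k1 = f(0.000000, -2.010000) = 3.356700
  k2 = f(0.150000, -1.506495) = 2.356847
  u ← -2.010000 + 0.3·2.356847 = -1.302946
x=0.300000, u=-1.302946:
  k1 = f(0.300000, -1.302946) = 1.857920
  k2 = f(0.450000, -1.024258) = 1.233511
  u ← -1.302946 + 0.3·1.233511 = -0.932893
u(0.6) ≈ -0.9329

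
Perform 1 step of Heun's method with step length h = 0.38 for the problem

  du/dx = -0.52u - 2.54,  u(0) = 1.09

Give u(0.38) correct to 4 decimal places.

Heun: k1 = f(x_n, u_n); k2 = f(x_n + h, u_n + h·k1); u_{n+1} = u_n + (h/2)·(k1 + k2).
x=0.000000, u=1.090000:
  k1 = f(0.000000, 1.090000) = -3.106800
  k2 = f(0.380000, -0.090584) = -2.492896
  u ← 1.090000 + (0.38/2)·(-3.106800 + (-2.492896)) = 0.026058
u(0.38) ≈ 0.0261

0.0261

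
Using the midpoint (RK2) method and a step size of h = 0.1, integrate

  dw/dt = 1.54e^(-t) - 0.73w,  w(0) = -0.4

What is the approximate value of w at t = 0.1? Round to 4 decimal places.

Midpoint: k1 = f(t_n, w_n); k2 = f(t_n + h/2, w_n + (h/2)·k1); w_{n+1} = w_n + h·k2.
t=0.000000, w=-0.400000:
  k1 = f(0.000000, -0.400000) = 1.832000
  k2 = f(0.050000, -0.308400) = 1.690025
  w ← -0.400000 + 0.1·1.690025 = -0.230997
w(0.1) ≈ -0.2310

-0.2310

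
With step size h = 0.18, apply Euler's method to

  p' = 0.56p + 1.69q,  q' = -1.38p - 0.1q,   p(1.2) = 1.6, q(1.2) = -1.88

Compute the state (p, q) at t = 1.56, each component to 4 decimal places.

Euler on (p,q): p_{n+1} = p_n + h·p', q_{n+1} = q_n + h·q'.
1.200000: (1.600000, -1.880000); f=(-2.281200, -2.020000) → (1.189384, -2.243600)
1.380000: (1.189384, -2.243600); f=(-3.125629, -1.416990) → (0.626771, -2.498658)
(p(1.56), q(1.56)) ≈ (0.6268, -2.4987)

0.6268, -2.4987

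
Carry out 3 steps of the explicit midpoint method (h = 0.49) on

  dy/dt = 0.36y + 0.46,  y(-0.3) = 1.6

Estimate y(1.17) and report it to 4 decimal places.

3.5957

Midpoint: k1 = f(t_n, y_n); k2 = f(t_n + h/2, y_n + (h/2)·k1); y_{n+1} = y_n + h·k2.
t=-0.300000, y=1.600000:
  k1 = f(-0.300000, 1.600000) = 1.036000
  k2 = f(-0.055000, 1.853820) = 1.127375
  y ← 1.600000 + 0.49·1.127375 = 2.152414
t=0.190000, y=2.152414:
  k1 = f(0.190000, 2.152414) = 1.234869
  k2 = f(0.435000, 2.454957) = 1.343784
  y ← 2.152414 + 0.49·1.343784 = 2.810868
t=0.680000, y=2.810868:
  k1 = f(0.680000, 2.810868) = 1.471913
  k2 = f(0.925000, 3.171487) = 1.601735
  y ← 2.810868 + 0.49·1.601735 = 3.595718
y(1.17) ≈ 3.5957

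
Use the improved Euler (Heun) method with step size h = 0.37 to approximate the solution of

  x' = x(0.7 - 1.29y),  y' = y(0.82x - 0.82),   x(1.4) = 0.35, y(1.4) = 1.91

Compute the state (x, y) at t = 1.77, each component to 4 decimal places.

Heun on (x,y): k1 = f(t_n, state_n); k2 = f(t_n + h, state_n + h·k1); state_{n+1} = state_n + (h/2)·(k1 + k2).
1.400000: (0.350000, 1.910000)
  k1 = (-0.617365, -1.018030)
  predictor → (0.121575, 1.533329)
  k2 = (-0.155372, -1.104470)
  → (0.207044, 1.517338)
(x(1.77), y(1.77)) ≈ (0.2070, 1.5173)

0.2070, 1.5173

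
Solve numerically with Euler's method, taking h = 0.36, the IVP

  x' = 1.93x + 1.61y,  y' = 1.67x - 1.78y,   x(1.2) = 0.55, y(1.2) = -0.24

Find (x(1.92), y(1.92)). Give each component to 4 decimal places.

1.4857, 0.5646

Euler on (x,y): x_{n+1} = x_n + h·x', y_{n+1} = y_n + h·y'.
1.200000: (0.550000, -0.240000); f=(0.675100, 1.345700) → (0.793036, 0.244452)
1.560000: (0.793036, 0.244452); f=(1.924127, 0.889246) → (1.485722, 0.564580)
(x(1.92), y(1.92)) ≈ (1.4857, 0.5646)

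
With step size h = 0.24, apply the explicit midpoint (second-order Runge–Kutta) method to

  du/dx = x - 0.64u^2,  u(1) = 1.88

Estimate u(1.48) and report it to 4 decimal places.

Midpoint: k1 = f(x_n, u_n); k2 = f(x_n + h/2, u_n + (h/2)·k1); u_{n+1} = u_n + h·k2.
x=1.000000, u=1.880000:
  k1 = f(1.000000, 1.880000) = -1.262016
  k2 = f(1.120000, 1.728558) = -0.792264
  u ← 1.880000 + 0.24·(-0.792264) = 1.689857
x=1.240000, u=1.689857:
  k1 = f(1.240000, 1.689857) = -0.587594
  k2 = f(1.360000, 1.619345) = -0.318259
  u ← 1.689857 + 0.24·(-0.318259) = 1.613474
u(1.48) ≈ 1.6135

1.6135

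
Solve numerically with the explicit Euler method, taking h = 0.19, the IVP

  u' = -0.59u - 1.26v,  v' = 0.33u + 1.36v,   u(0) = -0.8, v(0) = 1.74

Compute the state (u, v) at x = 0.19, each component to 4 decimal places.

-1.1269, 2.1395

Euler on (u,v): u_{n+1} = u_n + h·u', v_{n+1} = v_n + h·v'.
0.000000: (-0.800000, 1.740000); f=(-1.720400, 2.102400) → (-1.126876, 2.139456)
(u(0.19), v(0.19)) ≈ (-1.1269, 2.1395)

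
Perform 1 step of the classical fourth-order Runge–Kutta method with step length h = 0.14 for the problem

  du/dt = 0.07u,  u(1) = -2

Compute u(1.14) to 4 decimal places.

RK4: k1 = f(t_n, u_n); k2 = f(t_n + h/2, u_n + (h/2)·k1); k3 = f(t_n + h/2, u_n + (h/2)·k2); k4 = f(t_n + h, u_n + h·k3); u_{n+1} = u_n + (h/6)·(k1 + 2k2 + 2k3 + k4).
t=1.000000, u=-2.000000:
  k1 = f(1.000000, -2.000000) = -0.140000
  k2 = f(1.070000, -2.009800) = -0.140686
  k3 = f(1.070000, -2.009848) = -0.140689
  k4 = f(1.140000, -2.019697) = -0.141379
  u ← -2.000000 + (0.14/6)·(k1 + 2k2 + 2k3 + k4) = -2.019696
u(1.14) ≈ -2.0197

-2.0197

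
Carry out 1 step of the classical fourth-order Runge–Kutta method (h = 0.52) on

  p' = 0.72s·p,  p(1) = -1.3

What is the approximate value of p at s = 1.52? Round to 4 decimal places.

-2.0832

RK4: k1 = f(s_n, p_n); k2 = f(s_n + h/2, p_n + (h/2)·k1); k3 = f(s_n + h/2, p_n + (h/2)·k2); k4 = f(s_n + h, p_n + h·k3); p_{n+1} = p_n + (h/6)·(k1 + 2k2 + 2k3 + k4).
s=1.000000, p=-1.300000:
  k1 = f(1.000000, -1.300000) = -0.936000
  k2 = f(1.260000, -1.543360) = -1.400136
  k3 = f(1.260000, -1.664035) = -1.509613
  k4 = f(1.520000, -2.084999) = -2.281823
  p ← -1.300000 + (0.52/6)·(k1 + 2k2 + 2k3 + k4) = -2.083234
p(1.52) ≈ -2.0832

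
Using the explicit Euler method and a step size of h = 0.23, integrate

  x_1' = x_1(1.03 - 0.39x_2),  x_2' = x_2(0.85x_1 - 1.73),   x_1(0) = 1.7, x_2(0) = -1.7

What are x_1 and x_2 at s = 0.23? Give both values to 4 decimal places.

2.3620, -1.5886

Euler on (x_1,x_2): x_1_{n+1} = x_1_n + h·x_1', x_2_{n+1} = x_2_n + h·x_2'.
0.000000: (1.700000, -1.700000); f=(2.878100, 0.484500) → (2.361963, -1.588565)
(x_1(0.23), x_2(0.23)) ≈ (2.3620, -1.5886)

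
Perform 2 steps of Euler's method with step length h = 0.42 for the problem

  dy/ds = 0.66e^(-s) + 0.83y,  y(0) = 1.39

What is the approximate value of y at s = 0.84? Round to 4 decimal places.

Euler: y_{n+1} = y_n + h·f(s_n, y_n).
s=0.000000, y=1.390000: f=1.813700 → y ← 1.390000 + 0.42·1.813700 = 2.151754
s=0.420000, y=2.151754: f=2.219607 → y ← 2.151754 + 0.42·2.219607 = 3.083989
y(0.84) ≈ 3.0840

3.0840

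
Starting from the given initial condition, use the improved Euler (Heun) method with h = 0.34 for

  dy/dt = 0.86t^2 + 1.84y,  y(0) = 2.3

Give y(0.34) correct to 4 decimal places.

4.2059

Heun: k1 = f(t_n, y_n); k2 = f(t_n + h, y_n + h·k1); y_{n+1} = y_n + (h/2)·(k1 + k2).
t=0.000000, y=2.300000:
  k1 = f(0.000000, 2.300000) = 4.232000
  k2 = f(0.340000, 3.738880) = 6.978955
  y ← 2.300000 + (0.34/2)·(4.232000 + 6.978955) = 4.205862
y(0.34) ≈ 4.2059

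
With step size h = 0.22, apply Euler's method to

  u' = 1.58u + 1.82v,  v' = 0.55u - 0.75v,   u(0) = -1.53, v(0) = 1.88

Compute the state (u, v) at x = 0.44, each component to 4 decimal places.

-1.2097, 0.9978

Euler on (u,v): u_{n+1} = u_n + h·u', v_{n+1} = v_n + h·v'.
0.000000: (-1.530000, 1.880000); f=(1.004200, -2.251500) → (-1.309076, 1.384670)
0.220000: (-1.309076, 1.384670); f=(0.451759, -1.758494) → (-1.209689, 0.997801)
(u(0.44), v(0.44)) ≈ (-1.2097, 0.9978)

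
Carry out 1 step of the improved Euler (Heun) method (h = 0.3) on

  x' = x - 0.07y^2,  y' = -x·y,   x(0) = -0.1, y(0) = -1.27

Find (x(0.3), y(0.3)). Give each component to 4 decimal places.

-0.1745, -1.3212

Heun on (x,y): k1 = f(s_n, state_n); k2 = f(s_n + h, state_n + h·k1); state_{n+1} = state_n + (h/2)·(k1 + k2).
0.000000: (-0.100000, -1.270000)
  k1 = (-0.212903, -0.127000)
  predictor → (-0.163871, -1.308100)
  k2 = (-0.283650, -0.214360)
  → (-0.174483, -1.321204)
(x(0.3), y(0.3)) ≈ (-0.1745, -1.3212)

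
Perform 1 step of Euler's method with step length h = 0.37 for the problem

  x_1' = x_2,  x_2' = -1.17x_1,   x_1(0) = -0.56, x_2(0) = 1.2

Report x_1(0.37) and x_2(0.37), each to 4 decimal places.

-0.1160, 1.4424

Euler on (x_1,x_2): x_1_{n+1} = x_1_n + h·x_1', x_2_{n+1} = x_2_n + h·x_2'.
0.000000: (-0.560000, 1.200000); f=(1.200000, 0.655200) → (-0.116000, 1.442424)
(x_1(0.37), x_2(0.37)) ≈ (-0.1160, 1.4424)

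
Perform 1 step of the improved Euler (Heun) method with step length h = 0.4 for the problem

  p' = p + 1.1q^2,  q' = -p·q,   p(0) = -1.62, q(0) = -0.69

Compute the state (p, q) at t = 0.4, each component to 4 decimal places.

-1.9665, -1.3817

Heun on (p,q): k1 = f(t_n, state_n); k2 = f(t_n + h, state_n + h·k1); state_{n+1} = state_n + (h/2)·(k1 + k2).
0.000000: (-1.620000, -0.690000)
  k1 = (-1.096290, -1.117800)
  predictor → (-2.058516, -1.137120)
  k2 = (-0.636170, -2.340780)
  → (-1.966492, -1.381716)
(p(0.4), q(0.4)) ≈ (-1.9665, -1.3817)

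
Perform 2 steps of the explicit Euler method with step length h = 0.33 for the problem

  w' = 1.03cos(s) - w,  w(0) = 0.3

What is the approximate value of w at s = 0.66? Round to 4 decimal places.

Euler: w_{n+1} = w_n + h·f(s_n, w_n).
s=0.000000, w=0.300000: f=0.730000 → w ← 0.300000 + 0.33·0.730000 = 0.540900
s=0.330000, w=0.540900: f=0.433524 → w ← 0.540900 + 0.33·0.433524 = 0.683963
w(0.66) ≈ 0.6840

0.6840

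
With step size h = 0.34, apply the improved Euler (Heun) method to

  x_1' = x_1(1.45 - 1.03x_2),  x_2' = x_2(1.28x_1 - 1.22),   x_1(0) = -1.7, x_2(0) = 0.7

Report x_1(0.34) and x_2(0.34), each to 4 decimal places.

Heun on (x_1,x_2): k1 = f(t_n, state_n); k2 = f(t_n + h, state_n + h·k1); state_{n+1} = state_n + (h/2)·(k1 + k2).
0.000000: (-1.700000, 0.700000)
  k1 = (-1.239300, -2.377200)
  predictor → (-2.121362, -0.108248)
  k2 = (-3.312497, 0.425993)
  → (-2.473806, 0.368295)
(x_1(0.34), x_2(0.34)) ≈ (-2.4738, 0.3683)

-2.4738, 0.3683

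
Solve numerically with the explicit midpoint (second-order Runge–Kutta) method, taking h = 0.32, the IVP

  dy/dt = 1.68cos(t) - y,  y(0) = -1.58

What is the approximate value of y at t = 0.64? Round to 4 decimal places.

Midpoint: k1 = f(t_n, y_n); k2 = f(t_n + h/2, y_n + (h/2)·k1); y_{n+1} = y_n + h·k2.
t=0.000000, y=-1.580000:
  k1 = f(0.000000, -1.580000) = 3.260000
  k2 = f(0.160000, -1.058400) = 2.716942
  y ← -1.580000 + 0.32·2.716942 = -0.710579
t=0.320000, y=-0.710579:
  k1 = f(0.320000, -0.710579) = 2.305294
  k2 = f(0.480000, -0.341732) = 1.831883
  y ← -0.710579 + 0.32·1.831883 = -0.124376
y(0.64) ≈ -0.1244

-0.1244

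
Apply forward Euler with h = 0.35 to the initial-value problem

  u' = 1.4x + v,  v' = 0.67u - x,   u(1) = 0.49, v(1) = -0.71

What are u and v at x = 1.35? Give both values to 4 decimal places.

Euler on (u,v): u_{n+1} = u_n + h·u', v_{n+1} = v_n + h·v'.
1.000000: (0.490000, -0.710000); f=(0.690000, -0.671700) → (0.731500, -0.945095)
(u(1.35), v(1.35)) ≈ (0.7315, -0.9451)

0.7315, -0.9451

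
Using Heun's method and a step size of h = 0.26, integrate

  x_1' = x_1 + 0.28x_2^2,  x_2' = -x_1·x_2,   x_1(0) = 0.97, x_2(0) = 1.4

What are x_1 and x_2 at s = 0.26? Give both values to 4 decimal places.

Heun on (x_1,x_2): k1 = f(s_n, state_n); k2 = f(s_n + h, state_n + h·k1); state_{n+1} = state_n + (h/2)·(k1 + k2).
0.000000: (0.970000, 1.400000)
  k1 = (1.518800, -1.358000)
  predictor → (1.364888, 1.046920)
  k2 = (1.671780, -1.428929)
  → (1.384775, 1.037699)
(x_1(0.26), x_2(0.26)) ≈ (1.3848, 1.0377)

1.3848, 1.0377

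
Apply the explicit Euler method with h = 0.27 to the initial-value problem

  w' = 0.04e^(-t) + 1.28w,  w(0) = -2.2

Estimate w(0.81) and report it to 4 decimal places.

Euler: w_{n+1} = w_n + h·f(t_n, w_n).
t=0.000000, w=-2.200000: f=-2.776000 → w ← -2.200000 + 0.27·(-2.776000) = -2.949520
t=0.270000, w=-2.949520: f=-3.744850 → w ← -2.949520 + 0.27·(-3.744850) = -3.960630
t=0.540000, w=-3.960630: f=-5.046296 → w ← -3.960630 + 0.27·(-5.046296) = -5.323130
w(0.81) ≈ -5.3231

-5.3231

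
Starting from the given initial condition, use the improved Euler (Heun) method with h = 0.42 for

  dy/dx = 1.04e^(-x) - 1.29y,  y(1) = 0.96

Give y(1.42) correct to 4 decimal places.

0.6704

Heun: k1 = f(x_n, y_n); k2 = f(x_n + h, y_n + h·k1); y_{n+1} = y_n + (h/2)·(k1 + k2).
x=1.000000, y=0.960000:
  k1 = f(1.000000, 0.960000) = -0.855805
  k2 = f(1.420000, 0.600562) = -0.523342
  y ← 0.960000 + (0.42/2)·(-0.855805 + (-0.523342)) = 0.670379
y(1.42) ≈ 0.6704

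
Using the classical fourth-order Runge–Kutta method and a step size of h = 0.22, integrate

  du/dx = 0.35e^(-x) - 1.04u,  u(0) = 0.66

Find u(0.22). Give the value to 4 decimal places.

RK4: k1 = f(x_n, u_n); k2 = f(x_n + h/2, u_n + (h/2)·k1); k3 = f(x_n + h/2, u_n + (h/2)·k2); k4 = f(x_n + h, u_n + h·k3); u_{n+1} = u_n + (h/6)·(k1 + 2k2 + 2k3 + k4).
x=0.000000, u=0.660000:
  k1 = f(0.000000, 0.660000) = -0.336400
  k2 = f(0.110000, 0.622996) = -0.334374
  k3 = f(0.110000, 0.623219) = -0.334606
  k4 = f(0.220000, 0.586387) = -0.328961
  u ← 0.660000 + (0.22/6)·(k1 + 2k2 + 2k3 + k4) = 0.586545
u(0.22) ≈ 0.5865

0.5865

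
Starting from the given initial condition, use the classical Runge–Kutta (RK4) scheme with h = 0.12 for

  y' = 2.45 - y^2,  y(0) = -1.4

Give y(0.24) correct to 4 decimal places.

-1.2345

RK4: k1 = f(s_n, y_n); k2 = f(s_n + h/2, y_n + (h/2)·k1); k3 = f(s_n + h/2, y_n + (h/2)·k2); k4 = f(s_n + h, y_n + h·k3); y_{n+1} = y_n + (h/6)·(k1 + 2k2 + 2k3 + k4).
s=0.000000, y=-1.400000:
  k1 = f(0.000000, -1.400000) = 0.490000
  k2 = f(0.060000, -1.370600) = 0.571456
  k3 = f(0.060000, -1.365713) = 0.584829
  k4 = f(0.120000, -1.329821) = 0.681577
  y ← -1.400000 + (0.12/6)·(k1 + 2k2 + 2k3 + k4) = -1.330317
s=0.120000, y=-1.330317:
  k1 = f(0.120000, -1.330317) = 0.680256
  k2 = f(0.180000, -1.289502) = 0.787185
  k3 = f(0.180000, -1.283086) = 0.803690
  k4 = f(0.240000, -1.233874) = 0.927554
  y ← -1.330317 + (0.12/6)·(k1 + 2k2 + 2k3 + k4) = -1.234526
y(0.24) ≈ -1.2345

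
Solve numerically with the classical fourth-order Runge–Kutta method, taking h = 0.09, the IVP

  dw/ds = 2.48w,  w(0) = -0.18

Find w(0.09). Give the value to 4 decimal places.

-0.2250

RK4: k1 = f(s_n, w_n); k2 = f(s_n + h/2, w_n + (h/2)·k1); k3 = f(s_n + h/2, w_n + (h/2)·k2); k4 = f(s_n + h, w_n + h·k3); w_{n+1} = w_n + (h/6)·(k1 + 2k2 + 2k3 + k4).
s=0.000000, w=-0.180000:
  k1 = f(0.000000, -0.180000) = -0.446400
  k2 = f(0.045000, -0.200088) = -0.496218
  k3 = f(0.045000, -0.202330) = -0.501778
  k4 = f(0.090000, -0.225160) = -0.558397
  w ← -0.180000 + (0.09/6)·(k1 + 2k2 + 2k3 + k4) = -0.225012
w(0.09) ≈ -0.2250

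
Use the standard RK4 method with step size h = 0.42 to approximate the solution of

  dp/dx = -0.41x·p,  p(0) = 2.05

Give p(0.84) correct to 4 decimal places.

1.7739

RK4: k1 = f(x_n, p_n); k2 = f(x_n + h/2, p_n + (h/2)·k1); k3 = f(x_n + h/2, p_n + (h/2)·k2); k4 = f(x_n + h, p_n + h·k3); p_{n+1} = p_n + (h/6)·(k1 + 2k2 + 2k3 + k4).
x=0.000000, p=2.050000:
  k1 = f(0.000000, 2.050000) = 0.000000
  k2 = f(0.210000, 2.050000) = -0.176505
  k3 = f(0.210000, 2.012934) = -0.173314
  k4 = f(0.420000, 1.977208) = -0.340475
  p ← 2.050000 + (0.42/6)·(k1 + 2k2 + 2k3 + k4) = 1.977192
x=0.420000, p=1.977192:
  k1 = f(0.420000, 1.977192) = -0.340472
  k2 = f(0.630000, 1.905693) = -0.492240
  k3 = f(0.630000, 1.873822) = -0.484008
  k4 = f(0.840000, 1.773909) = -0.610934
  p ← 1.977192 + (0.42/6)·(k1 + 2k2 + 2k3 + k4) = 1.773919
p(0.84) ≈ 1.7739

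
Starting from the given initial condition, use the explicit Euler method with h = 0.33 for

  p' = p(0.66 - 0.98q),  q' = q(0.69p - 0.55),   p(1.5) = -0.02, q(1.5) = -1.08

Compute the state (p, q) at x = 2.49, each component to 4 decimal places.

-0.0682, -0.5761

Euler on (p,q): p_{n+1} = p_n + h·p', q_{n+1} = q_n + h·q'.
1.500000: (-0.020000, -1.080000); f=(-0.034368, 0.608904) → (-0.031341, -0.879062)
1.830000: (-0.031341, -0.879062); f=(-0.047685, 0.502494) → (-0.047078, -0.713239)
2.160000: (-0.047078, -0.713239); f=(-0.063977, 0.415450) → (-0.068190, -0.576140)
(p(2.49), q(2.49)) ≈ (-0.0682, -0.5761)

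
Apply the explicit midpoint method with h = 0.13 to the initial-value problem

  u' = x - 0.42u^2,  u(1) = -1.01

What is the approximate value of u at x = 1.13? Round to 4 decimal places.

Midpoint: k1 = f(x_n, u_n); k2 = f(x_n + h/2, u_n + (h/2)·k1); u_{n+1} = u_n + h·k2.
x=1.000000, u=-1.010000:
  k1 = f(1.000000, -1.010000) = 0.571558
  k2 = f(1.065000, -0.972849) = 0.667497
  u ← -1.010000 + 0.13·0.667497 = -0.923225
u(1.13) ≈ -0.9232

-0.9232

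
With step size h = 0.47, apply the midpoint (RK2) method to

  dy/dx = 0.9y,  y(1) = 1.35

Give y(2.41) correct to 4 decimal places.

4.6708

Midpoint: k1 = f(x_n, y_n); k2 = f(x_n + h/2, y_n + (h/2)·k1); y_{n+1} = y_n + h·k2.
x=1.000000, y=1.350000:
  k1 = f(1.000000, 1.350000) = 1.215000
  k2 = f(1.235000, 1.635525) = 1.471973
  y ← 1.350000 + 0.47·1.471973 = 2.041827
x=1.470000, y=2.041827:
  k1 = f(1.470000, 2.041827) = 1.837644
  k2 = f(1.705000, 2.473674) = 2.226306
  y ← 2.041827 + 0.47·2.226306 = 3.088191
x=1.940000, y=3.088191:
  k1 = f(1.940000, 3.088191) = 2.779372
  k2 = f(2.175000, 3.741343) = 3.367209
  y ← 3.088191 + 0.47·3.367209 = 4.670779
y(2.41) ≈ 4.6708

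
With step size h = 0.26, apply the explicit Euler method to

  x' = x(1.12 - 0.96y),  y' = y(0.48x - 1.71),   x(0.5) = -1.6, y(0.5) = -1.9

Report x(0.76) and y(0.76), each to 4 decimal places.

Euler on (x,y): x_{n+1} = x_n + h·x', y_{n+1} = y_n + h·y'.
0.500000: (-1.600000, -1.900000); f=(-4.710400, 4.708200) → (-2.824704, -0.675868)
(x(0.76), y(0.76)) ≈ (-2.8247, -0.6759)

-2.8247, -0.6759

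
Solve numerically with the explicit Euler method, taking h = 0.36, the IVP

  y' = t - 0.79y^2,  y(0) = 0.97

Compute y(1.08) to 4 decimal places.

Euler: y_{n+1} = y_n + h·f(t_n, y_n).
t=0.000000, y=0.970000: f=-0.743311 → y ← 0.970000 + 0.36·(-0.743311) = 0.702408
t=0.360000, y=0.702408: f=-0.029768 → y ← 0.702408 + 0.36·(-0.029768) = 0.691692
t=0.720000, y=0.691692: f=0.342035 → y ← 0.691692 + 0.36·0.342035 = 0.814824
y(1.08) ≈ 0.8148

0.8148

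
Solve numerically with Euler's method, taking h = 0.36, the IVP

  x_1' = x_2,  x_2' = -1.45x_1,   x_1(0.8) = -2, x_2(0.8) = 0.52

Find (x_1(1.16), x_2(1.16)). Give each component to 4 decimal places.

Euler on (x_1,x_2): x_1_{n+1} = x_1_n + h·x_1', x_2_{n+1} = x_2_n + h·x_2'.
0.800000: (-2.000000, 0.520000); f=(0.520000, 2.900000) → (-1.812800, 1.564000)
(x_1(1.16), x_2(1.16)) ≈ (-1.8128, 1.5640)

-1.8128, 1.5640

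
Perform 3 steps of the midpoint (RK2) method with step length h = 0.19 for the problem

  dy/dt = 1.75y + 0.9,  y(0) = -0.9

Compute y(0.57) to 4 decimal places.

Midpoint: k1 = f(t_n, y_n); k2 = f(t_n + h/2, y_n + (h/2)·k1); y_{n+1} = y_n + h·k2.
t=0.000000, y=-0.900000:
  k1 = f(0.000000, -0.900000) = -0.675000
  k2 = f(0.095000, -0.964125) = -0.787219
  y ← -0.900000 + 0.19·(-0.787219) = -1.049572
t=0.190000, y=-1.049572:
  k1 = f(0.190000, -1.049572) = -0.936750
  k2 = f(0.285000, -1.138563) = -1.092485
  y ← -1.049572 + 0.19·(-1.092485) = -1.257144
t=0.380000, y=-1.257144:
  k1 = f(0.380000, -1.257144) = -1.300001
  k2 = f(0.475000, -1.380644) = -1.516127
  y ← -1.257144 + 0.19·(-1.516127) = -1.545208
y(0.57) ≈ -1.5452

-1.5452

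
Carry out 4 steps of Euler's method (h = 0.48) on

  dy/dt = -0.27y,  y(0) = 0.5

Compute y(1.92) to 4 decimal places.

0.2870

Euler: y_{n+1} = y_n + h·f(t_n, y_n).
t=0.000000, y=0.500000: f=-0.135000 → y ← 0.500000 + 0.48·(-0.135000) = 0.435200
t=0.480000, y=0.435200: f=-0.117504 → y ← 0.435200 + 0.48·(-0.117504) = 0.378798
t=0.960000, y=0.378798: f=-0.102275 → y ← 0.378798 + 0.48·(-0.102275) = 0.329706
t=1.440000, y=0.329706: f=-0.089021 → y ← 0.329706 + 0.48·(-0.089021) = 0.286976
y(1.92) ≈ 0.2870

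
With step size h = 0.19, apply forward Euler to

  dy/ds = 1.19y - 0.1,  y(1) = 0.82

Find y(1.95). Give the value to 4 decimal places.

2.1234

Euler: y_{n+1} = y_n + h·f(s_n, y_n).
s=1.000000, y=0.820000: f=0.875800 → y ← 0.820000 + 0.19·0.875800 = 0.986402
s=1.190000, y=0.986402: f=1.073818 → y ← 0.986402 + 0.19·1.073818 = 1.190427
s=1.380000, y=1.190427: f=1.316609 → y ← 1.190427 + 0.19·1.316609 = 1.440583
s=1.570000, y=1.440583: f=1.614294 → y ← 1.440583 + 0.19·1.614294 = 1.747299
s=1.760000, y=1.747299: f=1.979286 → y ← 1.747299 + 0.19·1.979286 = 2.123363
y(1.95) ≈ 2.1234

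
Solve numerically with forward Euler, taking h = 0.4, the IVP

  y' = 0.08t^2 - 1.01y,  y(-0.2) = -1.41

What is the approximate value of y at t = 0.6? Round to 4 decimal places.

Euler: y_{n+1} = y_n + h·f(t_n, y_n).
t=-0.200000, y=-1.410000: f=1.427300 → y ← -1.410000 + 0.4·1.427300 = -0.839080
t=0.200000, y=-0.839080: f=0.850671 → y ← -0.839080 + 0.4·0.850671 = -0.498812
y(0.6) ≈ -0.4988

-0.4988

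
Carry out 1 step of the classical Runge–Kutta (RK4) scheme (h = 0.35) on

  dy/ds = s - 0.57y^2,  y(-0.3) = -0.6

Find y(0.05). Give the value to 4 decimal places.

RK4: k1 = f(s_n, y_n); k2 = f(s_n + h/2, y_n + (h/2)·k1); k3 = f(s_n + h/2, y_n + (h/2)·k2); k4 = f(s_n + h, y_n + h·k3); y_{n+1} = y_n + (h/6)·(k1 + 2k2 + 2k3 + k4).
s=-0.300000, y=-0.600000:
  k1 = f(-0.300000, -0.600000) = -0.505200
  k2 = f(-0.125000, -0.688410) = -0.395128
  k3 = f(-0.125000, -0.669147) = -0.380222
  k4 = f(0.050000, -0.733078) = -0.256320
  y ← -0.600000 + (0.35/6)·(k1 + 2k2 + 2k3 + k4) = -0.734879
y(0.05) ≈ -0.7349

-0.7349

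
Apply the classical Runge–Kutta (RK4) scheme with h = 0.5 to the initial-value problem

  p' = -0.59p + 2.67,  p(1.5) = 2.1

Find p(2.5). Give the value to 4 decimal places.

RK4: k1 = f(t_n, p_n); k2 = f(t_n + h/2, p_n + (h/2)·k1); k3 = f(t_n + h/2, p_n + (h/2)·k2); k4 = f(t_n + h, p_n + h·k3); p_{n+1} = p_n + (h/6)·(k1 + 2k2 + 2k3 + k4).
t=1.500000, p=2.100000:
  k1 = f(1.500000, 2.100000) = 1.431000
  k2 = f(1.750000, 2.457750) = 1.219928
  k3 = f(1.750000, 2.404982) = 1.251061
  k4 = f(2.000000, 2.725530) = 1.061937
  p ← 2.100000 + (0.5/6)·(k1 + 2k2 + 2k3 + k4) = 2.719576
t=2.000000, p=2.719576:
  k1 = f(2.000000, 2.719576) = 1.065450
  k2 = f(2.250000, 2.985939) = 0.908296
  k3 = f(2.250000, 2.946650) = 0.931476
  k4 = f(2.500000, 3.185314) = 0.790665
  p ← 2.719576 + (0.5/6)·(k1 + 2k2 + 2k3 + k4) = 3.180881
p(2.5) ≈ 3.1809

3.1809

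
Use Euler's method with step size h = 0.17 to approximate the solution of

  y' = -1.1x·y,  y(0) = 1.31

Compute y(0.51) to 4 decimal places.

1.1877

Euler: y_{n+1} = y_n + h·f(x_n, y_n).
x=0.000000, y=1.310000: f=0.000000 → y ← 1.310000 + 0.17·0.000000 = 1.310000
x=0.170000, y=1.310000: f=-0.244970 → y ← 1.310000 + 0.17·(-0.244970) = 1.268355
x=0.340000, y=1.268355: f=-0.474365 → y ← 1.268355 + 0.17·(-0.474365) = 1.187713
y(0.51) ≈ 1.1877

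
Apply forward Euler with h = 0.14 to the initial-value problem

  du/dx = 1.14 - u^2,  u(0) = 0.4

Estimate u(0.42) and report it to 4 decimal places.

Euler: u_{n+1} = u_n + h·f(x_n, u_n).
x=0.000000, u=0.400000: f=0.980000 → u ← 0.400000 + 0.14·0.980000 = 0.537200
x=0.140000, u=0.537200: f=0.851416 → u ← 0.537200 + 0.14·0.851416 = 0.656398
x=0.280000, u=0.656398: f=0.709141 → u ← 0.656398 + 0.14·0.709141 = 0.755678
u(0.42) ≈ 0.7557

0.7557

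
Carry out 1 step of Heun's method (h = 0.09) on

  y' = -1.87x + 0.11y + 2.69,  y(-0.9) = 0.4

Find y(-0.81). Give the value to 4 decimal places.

0.7919

Heun: k1 = f(x_n, y_n); k2 = f(x_n + h, y_n + h·k1); y_{n+1} = y_n + (h/2)·(k1 + k2).
x=-0.900000, y=0.400000:
  k1 = f(-0.900000, 0.400000) = 4.417000
  k2 = f(-0.810000, 0.797530) = 4.292428
  y ← 0.400000 + (0.09/2)·(4.417000 + 4.292428) = 0.791924
y(-0.81) ≈ 0.7919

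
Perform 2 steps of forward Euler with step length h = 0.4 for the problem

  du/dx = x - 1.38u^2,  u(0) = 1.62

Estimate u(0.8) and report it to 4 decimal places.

0.3151

Euler: u_{n+1} = u_n + h·f(x_n, u_n).
x=0.000000, u=1.620000: f=-3.621672 → u ← 1.620000 + 0.4·(-3.621672) = 0.171331
x=0.400000, u=0.171331: f=0.359491 → u ← 0.171331 + 0.4·0.359491 = 0.315128
u(0.8) ≈ 0.3151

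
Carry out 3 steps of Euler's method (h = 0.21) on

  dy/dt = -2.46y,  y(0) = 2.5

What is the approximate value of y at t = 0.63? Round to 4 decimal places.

0.2824

Euler: y_{n+1} = y_n + h·f(t_n, y_n).
t=0.000000, y=2.500000: f=-6.150000 → y ← 2.500000 + 0.21·(-6.150000) = 1.208500
t=0.210000, y=1.208500: f=-2.972910 → y ← 1.208500 + 0.21·(-2.972910) = 0.584189
t=0.420000, y=0.584189: f=-1.437105 → y ← 0.584189 + 0.21·(-1.437105) = 0.282397
y(0.63) ≈ 0.2824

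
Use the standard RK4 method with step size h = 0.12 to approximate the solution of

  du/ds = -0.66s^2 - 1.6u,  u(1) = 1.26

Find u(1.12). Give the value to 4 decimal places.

RK4: k1 = f(s_n, u_n); k2 = f(s_n + h/2, u_n + (h/2)·k1); k3 = f(s_n + h/2, u_n + (h/2)·k2); k4 = f(s_n + h, u_n + h·k3); u_{n+1} = u_n + (h/6)·(k1 + 2k2 + 2k3 + k4).
s=1.000000, u=1.260000:
  k1 = f(1.000000, 1.260000) = -2.676000
  k2 = f(1.060000, 1.099440) = -2.500680
  k3 = f(1.060000, 1.109959) = -2.517511
  k4 = f(1.120000, 0.957899) = -2.360542
  u ← 1.260000 + (0.12/6)·(k1 + 2k2 + 2k3 + k4) = 0.958542
u(1.12) ≈ 0.9585

0.9585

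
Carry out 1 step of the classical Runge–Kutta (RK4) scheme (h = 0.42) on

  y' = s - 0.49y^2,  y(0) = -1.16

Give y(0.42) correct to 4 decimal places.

-1.4162

RK4: k1 = f(s_n, y_n); k2 = f(s_n + h/2, y_n + (h/2)·k1); k3 = f(s_n + h/2, y_n + (h/2)·k2); k4 = f(s_n + h, y_n + h·k3); y_{n+1} = y_n + (h/6)·(k1 + 2k2 + 2k3 + k4).
s=0.000000, y=-1.160000:
  k1 = f(0.000000, -1.160000) = -0.659344
  k2 = f(0.210000, -1.298462) = -0.616142
  k3 = f(0.210000, -1.289390) = -0.604638
  k4 = f(0.420000, -1.413948) = -0.559632
  y ← -1.160000 + (0.42/6)·(k1 + 2k2 + 2k3 + k4) = -1.416237
y(0.42) ≈ -1.4162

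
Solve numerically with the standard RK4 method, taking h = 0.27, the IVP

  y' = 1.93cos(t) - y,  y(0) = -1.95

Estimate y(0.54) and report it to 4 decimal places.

RK4: k1 = f(t_n, y_n); k2 = f(t_n + h/2, y_n + (h/2)·k1); k3 = f(t_n + h/2, y_n + (h/2)·k2); k4 = f(t_n + h, y_n + h·k3); y_{n+1} = y_n + (h/6)·(k1 + 2k2 + 2k3 + k4).
t=0.000000, y=-1.950000:
  k1 = f(0.000000, -1.950000) = 3.880000
  k2 = f(0.135000, -1.426200) = 3.338640
  k3 = f(0.135000, -1.499284) = 3.411723
  k4 = f(0.270000, -1.028835) = 2.888913
  y ← -1.950000 + (0.27/6)·(k1 + 2k2 + 2k3 + k4) = -1.037866
t=0.270000, y=-1.037866:
  k1 = f(0.270000, -1.037866) = 2.897944
  k2 = f(0.405000, -0.646644) = 2.420511
  k3 = f(0.405000, -0.711097) = 2.484965
  k4 = f(0.540000, -0.366926) = 2.022304
  y ← -1.037866 + (0.27/6)·(k1 + 2k2 + 2k3 + k4) = -0.374962
y(0.54) ≈ -0.3750

-0.3750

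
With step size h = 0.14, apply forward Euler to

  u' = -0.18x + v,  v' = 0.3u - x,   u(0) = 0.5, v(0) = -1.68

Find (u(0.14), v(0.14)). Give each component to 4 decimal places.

0.2648, -1.6590

Euler on (u,v): u_{n+1} = u_n + h·u', v_{n+1} = v_n + h·v'.
0.000000: (0.500000, -1.680000); f=(-1.680000, 0.150000) → (0.264800, -1.659000)
(u(0.14), v(0.14)) ≈ (0.2648, -1.6590)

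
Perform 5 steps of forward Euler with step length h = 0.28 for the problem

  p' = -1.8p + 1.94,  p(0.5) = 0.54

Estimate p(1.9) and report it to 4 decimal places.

1.0616

Euler: p_{n+1} = p_n + h·f(x_n, p_n).
x=0.500000, p=0.540000: f=0.968000 → p ← 0.540000 + 0.28·0.968000 = 0.811040
x=0.780000, p=0.811040: f=0.480128 → p ← 0.811040 + 0.28·0.480128 = 0.945476
x=1.060000, p=0.945476: f=0.238143 → p ← 0.945476 + 0.28·0.238143 = 1.012156
x=1.340000, p=1.012156: f=0.118119 → p ← 1.012156 + 0.28·0.118119 = 1.045229
x=1.620000, p=1.045229: f=0.058587 → p ← 1.045229 + 0.28·0.058587 = 1.061634
p(1.9) ≈ 1.0616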